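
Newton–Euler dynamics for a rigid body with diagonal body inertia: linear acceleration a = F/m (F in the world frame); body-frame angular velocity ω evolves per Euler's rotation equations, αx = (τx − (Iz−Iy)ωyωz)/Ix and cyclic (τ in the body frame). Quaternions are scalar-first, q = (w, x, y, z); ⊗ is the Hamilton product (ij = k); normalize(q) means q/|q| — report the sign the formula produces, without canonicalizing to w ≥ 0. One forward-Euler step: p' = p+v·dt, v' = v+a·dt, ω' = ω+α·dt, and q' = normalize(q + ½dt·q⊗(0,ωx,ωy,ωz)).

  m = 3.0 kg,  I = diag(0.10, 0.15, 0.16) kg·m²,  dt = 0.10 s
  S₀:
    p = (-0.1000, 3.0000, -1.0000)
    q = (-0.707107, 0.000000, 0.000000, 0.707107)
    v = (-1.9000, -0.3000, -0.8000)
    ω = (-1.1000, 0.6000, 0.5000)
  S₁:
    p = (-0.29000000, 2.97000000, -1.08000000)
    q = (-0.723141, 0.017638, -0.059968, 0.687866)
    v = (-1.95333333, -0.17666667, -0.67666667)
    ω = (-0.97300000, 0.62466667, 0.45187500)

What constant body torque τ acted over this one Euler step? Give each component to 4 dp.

rate change Δω = (0.12700000, 0.02466667, -0.04812500)
ω₀×(Iω₀) = (0.0030, 0.0330, -0.0330)
τ = I·(Δω/dt) + ω₀×(Iω₀) = (0.1300, 0.0700, -0.1100)

τ = (0.1300, 0.0700, -0.1100)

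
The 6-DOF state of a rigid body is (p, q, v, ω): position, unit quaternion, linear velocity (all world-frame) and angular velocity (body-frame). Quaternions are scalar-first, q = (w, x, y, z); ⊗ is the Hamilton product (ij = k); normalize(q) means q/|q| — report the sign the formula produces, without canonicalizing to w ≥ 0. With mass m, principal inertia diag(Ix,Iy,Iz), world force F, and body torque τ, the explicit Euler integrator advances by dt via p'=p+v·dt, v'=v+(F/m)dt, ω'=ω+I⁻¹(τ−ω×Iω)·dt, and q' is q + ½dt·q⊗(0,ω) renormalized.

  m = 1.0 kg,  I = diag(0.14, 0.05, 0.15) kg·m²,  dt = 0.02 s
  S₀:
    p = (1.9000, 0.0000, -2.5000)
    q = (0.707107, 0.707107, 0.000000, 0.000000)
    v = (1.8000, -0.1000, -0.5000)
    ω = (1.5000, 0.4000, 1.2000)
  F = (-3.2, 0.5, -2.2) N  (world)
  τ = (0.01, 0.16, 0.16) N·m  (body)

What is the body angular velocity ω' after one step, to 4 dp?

ω' = (1.4946, 0.4712, 1.2285)

ω×(Iω) gyroscopic = (0.0480, -0.0180, -0.0540)
angular accel α = (-0.2714, 3.5600, 1.4267)
ω' = ω + α·dt = (1.4946, 0.4712, 1.2285)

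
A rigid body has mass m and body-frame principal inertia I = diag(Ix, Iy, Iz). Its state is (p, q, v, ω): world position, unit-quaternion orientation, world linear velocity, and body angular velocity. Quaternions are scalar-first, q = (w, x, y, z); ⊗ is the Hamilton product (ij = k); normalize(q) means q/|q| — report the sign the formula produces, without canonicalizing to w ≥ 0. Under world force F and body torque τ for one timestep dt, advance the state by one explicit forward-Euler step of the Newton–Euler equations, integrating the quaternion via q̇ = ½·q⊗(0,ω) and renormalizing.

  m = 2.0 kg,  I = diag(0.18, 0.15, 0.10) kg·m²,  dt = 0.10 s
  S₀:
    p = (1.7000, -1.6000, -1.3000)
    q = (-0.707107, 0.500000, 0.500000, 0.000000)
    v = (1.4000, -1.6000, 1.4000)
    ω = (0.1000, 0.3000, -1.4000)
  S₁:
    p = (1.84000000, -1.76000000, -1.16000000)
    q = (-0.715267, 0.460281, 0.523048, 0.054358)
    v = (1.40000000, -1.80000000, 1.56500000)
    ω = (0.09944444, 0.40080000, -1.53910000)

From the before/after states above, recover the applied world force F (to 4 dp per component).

F = (0.0000, -4.0000, 3.3000)

Δv = v₁−v₀ = (0.00000000, -0.20000000, 0.16500000)
m·(v₁−v₀)/dt = (0.0000, -4.0000, 3.3000)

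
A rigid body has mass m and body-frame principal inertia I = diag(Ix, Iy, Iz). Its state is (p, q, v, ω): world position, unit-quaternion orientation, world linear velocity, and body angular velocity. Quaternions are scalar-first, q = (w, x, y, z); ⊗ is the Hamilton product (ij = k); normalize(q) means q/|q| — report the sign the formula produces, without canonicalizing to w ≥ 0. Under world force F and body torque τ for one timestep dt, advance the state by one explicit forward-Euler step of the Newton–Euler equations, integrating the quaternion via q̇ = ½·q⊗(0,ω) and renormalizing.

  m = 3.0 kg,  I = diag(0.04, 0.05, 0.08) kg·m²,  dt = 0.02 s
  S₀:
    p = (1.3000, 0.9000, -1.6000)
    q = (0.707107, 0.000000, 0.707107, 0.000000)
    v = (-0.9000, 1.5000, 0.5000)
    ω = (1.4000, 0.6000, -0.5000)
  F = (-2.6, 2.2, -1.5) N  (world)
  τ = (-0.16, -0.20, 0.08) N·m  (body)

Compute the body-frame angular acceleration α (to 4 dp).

α = (-3.7750, -4.5600, 0.8950)

precession coupling ω×(Iω) = (-0.0090, 0.0280, 0.0084)
α = I⁻¹(τ − ω×Iω) = (-3.7750, -4.5600, 0.8950)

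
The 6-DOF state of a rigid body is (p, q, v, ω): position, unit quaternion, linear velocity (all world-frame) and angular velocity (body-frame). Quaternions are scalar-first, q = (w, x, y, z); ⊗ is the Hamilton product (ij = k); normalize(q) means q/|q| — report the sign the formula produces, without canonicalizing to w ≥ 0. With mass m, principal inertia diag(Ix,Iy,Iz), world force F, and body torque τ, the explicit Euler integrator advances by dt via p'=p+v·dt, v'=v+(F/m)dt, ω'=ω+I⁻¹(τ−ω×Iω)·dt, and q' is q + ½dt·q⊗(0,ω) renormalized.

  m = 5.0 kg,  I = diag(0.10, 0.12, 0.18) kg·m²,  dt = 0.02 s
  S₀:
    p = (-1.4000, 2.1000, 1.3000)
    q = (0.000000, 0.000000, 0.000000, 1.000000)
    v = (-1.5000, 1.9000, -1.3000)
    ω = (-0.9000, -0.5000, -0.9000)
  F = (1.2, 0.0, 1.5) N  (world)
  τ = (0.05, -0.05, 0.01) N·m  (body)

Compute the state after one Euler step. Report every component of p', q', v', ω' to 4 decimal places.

p' = (-1.4300, 2.1380, 1.2740)
q' = (0.0090, 0.0050, -0.0090, 0.9999)
v' = (-1.4952, 1.9000, -1.2940)
ω' = (-0.8954, -0.4975, -0.8999)

gyro term ω×Iω = (0.0270, -0.0648, 0.0090)
angular accel α = (0.2300, 0.1233, 0.0056)
new body rate ω' = (-0.8954, -0.4975, -0.8999)
q⊗(0,ω) = (0.9000000, 0.5000000, -0.9000000, 0.0000000)
q' = normalize(q + ½dt·q⊗(0,ω)) = (0.0090, 0.0050, -0.0090, 0.9999)
p' = p + v·dt = (-1.4300, 2.1380, 1.2740)
new velocity v' = (-1.4952, 1.9000, -1.2940)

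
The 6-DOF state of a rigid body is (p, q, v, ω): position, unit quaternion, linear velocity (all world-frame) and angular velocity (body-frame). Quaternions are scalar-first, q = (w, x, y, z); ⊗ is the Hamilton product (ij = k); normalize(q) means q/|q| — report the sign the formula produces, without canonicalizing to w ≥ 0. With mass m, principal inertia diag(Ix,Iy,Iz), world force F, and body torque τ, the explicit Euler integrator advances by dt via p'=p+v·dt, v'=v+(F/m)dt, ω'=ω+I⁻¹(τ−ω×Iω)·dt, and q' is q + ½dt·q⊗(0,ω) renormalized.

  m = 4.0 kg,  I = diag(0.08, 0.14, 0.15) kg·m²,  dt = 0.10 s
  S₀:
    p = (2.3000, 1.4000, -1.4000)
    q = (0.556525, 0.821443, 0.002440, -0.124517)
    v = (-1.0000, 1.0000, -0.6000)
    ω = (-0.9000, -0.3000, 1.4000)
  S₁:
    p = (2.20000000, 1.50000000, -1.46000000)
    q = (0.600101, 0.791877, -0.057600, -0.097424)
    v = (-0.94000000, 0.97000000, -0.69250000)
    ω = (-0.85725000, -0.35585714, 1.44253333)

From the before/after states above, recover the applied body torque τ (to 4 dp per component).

τ = (0.0300, 0.0100, 0.0800)

Δω = ω₁−ω₀ = (0.04275000, -0.05585714, 0.04253333)
I·α + gyro = (0.0300, 0.0100, 0.0800)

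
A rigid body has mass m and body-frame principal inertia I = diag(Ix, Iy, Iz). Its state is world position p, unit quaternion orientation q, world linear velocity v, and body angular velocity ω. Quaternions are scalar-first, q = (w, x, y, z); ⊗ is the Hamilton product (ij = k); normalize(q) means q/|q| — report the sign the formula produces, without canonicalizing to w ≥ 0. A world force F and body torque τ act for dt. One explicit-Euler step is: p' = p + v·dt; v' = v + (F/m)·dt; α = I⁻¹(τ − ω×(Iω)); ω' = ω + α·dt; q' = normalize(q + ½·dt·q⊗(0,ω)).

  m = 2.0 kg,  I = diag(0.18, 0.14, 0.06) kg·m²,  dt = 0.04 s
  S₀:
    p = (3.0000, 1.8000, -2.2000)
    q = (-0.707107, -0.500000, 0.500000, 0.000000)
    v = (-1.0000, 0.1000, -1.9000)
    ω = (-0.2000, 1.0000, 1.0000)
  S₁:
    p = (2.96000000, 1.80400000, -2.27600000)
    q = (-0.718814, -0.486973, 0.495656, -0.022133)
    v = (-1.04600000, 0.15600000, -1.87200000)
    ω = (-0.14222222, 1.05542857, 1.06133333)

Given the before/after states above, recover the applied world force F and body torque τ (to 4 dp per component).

v₁ − v₀ = (-0.04600000, 0.05600000, 0.02800000)
F = m·Δv/dt = (-2.3000, 2.8000, 1.4000)
Δω = ω₁−ω₀ = (0.05777778, 0.05542857, 0.06133333)
precession coupling = (-0.0800, -0.0240, 0.0080)
I·α + gyro = (0.1800, 0.1700, 0.1000)

F = (-2.3000, 2.8000, 1.4000)
τ = (0.1800, 0.1700, 0.1000)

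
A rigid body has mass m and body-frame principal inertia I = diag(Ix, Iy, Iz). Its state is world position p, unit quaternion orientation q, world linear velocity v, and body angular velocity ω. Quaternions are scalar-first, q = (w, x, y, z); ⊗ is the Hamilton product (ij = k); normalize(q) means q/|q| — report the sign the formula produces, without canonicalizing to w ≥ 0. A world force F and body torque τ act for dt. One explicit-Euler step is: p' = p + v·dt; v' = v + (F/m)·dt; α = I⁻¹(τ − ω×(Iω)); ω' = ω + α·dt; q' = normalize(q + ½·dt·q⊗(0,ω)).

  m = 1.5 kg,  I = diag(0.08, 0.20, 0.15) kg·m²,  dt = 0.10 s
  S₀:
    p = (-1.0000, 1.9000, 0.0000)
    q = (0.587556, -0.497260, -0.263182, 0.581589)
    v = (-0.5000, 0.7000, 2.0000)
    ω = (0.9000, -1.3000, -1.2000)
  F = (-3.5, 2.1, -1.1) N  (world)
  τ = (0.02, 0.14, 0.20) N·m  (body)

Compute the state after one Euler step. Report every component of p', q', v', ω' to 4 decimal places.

p' = (-1.0500, 1.9700, 0.2000)
q' = (0.6247, -0.4152, -0.3035, 0.5876)
v' = (-0.7333, 0.8400, 1.9267)
ω' = (1.0225, -1.2678, -0.9731)

ω×(Iω) gyroscopic = (-0.0780, 0.0756, -0.1404)
angular accel α = (1.2250, 0.3220, 2.2693)
ω + α·dt = (1.0225, -1.2678, -0.9731)
q⊗(0,ω) = (0.8033042, 1.6006845, -0.8371047, 0.1782346)
q' = normalize(q + ½dt·q⊗(0,ω)) = (0.6247, -0.4152, -0.3035, 0.5876)
a = (-2.3333, 1.4000, -0.7333)
new position p' = (-1.0500, 1.9700, 0.2000)
new velocity v' = (-0.7333, 0.8400, 1.9267)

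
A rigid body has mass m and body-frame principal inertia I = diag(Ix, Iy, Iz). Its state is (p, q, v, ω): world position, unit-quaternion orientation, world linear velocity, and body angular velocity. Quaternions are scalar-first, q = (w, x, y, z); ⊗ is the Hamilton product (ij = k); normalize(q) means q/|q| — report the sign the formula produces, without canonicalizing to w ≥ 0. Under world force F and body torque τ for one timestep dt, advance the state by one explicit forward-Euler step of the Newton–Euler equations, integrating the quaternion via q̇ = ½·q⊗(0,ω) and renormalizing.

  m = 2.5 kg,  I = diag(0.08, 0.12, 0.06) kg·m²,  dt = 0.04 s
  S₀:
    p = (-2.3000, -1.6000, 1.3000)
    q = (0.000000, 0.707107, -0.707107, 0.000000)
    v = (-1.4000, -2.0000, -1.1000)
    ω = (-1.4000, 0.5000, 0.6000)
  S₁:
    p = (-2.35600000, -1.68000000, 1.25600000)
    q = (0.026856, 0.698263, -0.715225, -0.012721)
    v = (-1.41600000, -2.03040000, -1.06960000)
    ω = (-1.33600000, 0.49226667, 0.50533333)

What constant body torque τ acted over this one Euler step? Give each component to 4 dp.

rate change Δω = (0.06400000, -0.00773333, -0.09466667)
ω₀×(Iω₀) = (-0.0180, -0.0168, -0.0280)
applied torque τ = (0.1100, -0.0400, -0.1700)

τ = (0.1100, -0.0400, -0.1700)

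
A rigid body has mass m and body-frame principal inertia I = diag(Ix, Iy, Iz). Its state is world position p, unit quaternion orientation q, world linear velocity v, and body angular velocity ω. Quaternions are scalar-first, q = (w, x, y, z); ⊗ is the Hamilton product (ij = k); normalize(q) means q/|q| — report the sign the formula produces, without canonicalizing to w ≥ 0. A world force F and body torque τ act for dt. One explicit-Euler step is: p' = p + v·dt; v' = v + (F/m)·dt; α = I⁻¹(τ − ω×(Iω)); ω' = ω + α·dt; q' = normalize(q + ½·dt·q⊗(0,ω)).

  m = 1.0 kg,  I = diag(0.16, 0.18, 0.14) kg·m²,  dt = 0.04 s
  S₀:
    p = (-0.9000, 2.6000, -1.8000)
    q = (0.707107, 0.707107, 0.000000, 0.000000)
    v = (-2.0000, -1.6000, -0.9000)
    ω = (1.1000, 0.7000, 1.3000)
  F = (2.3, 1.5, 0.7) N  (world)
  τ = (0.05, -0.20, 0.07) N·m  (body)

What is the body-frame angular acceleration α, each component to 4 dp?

α = (0.5400, -1.2700, 0.3900)

precession coupling ω×(Iω) = (-0.0364, 0.0286, 0.0154)
α = I⁻¹(τ − ω×Iω) = (0.5400, -1.2700, 0.3900)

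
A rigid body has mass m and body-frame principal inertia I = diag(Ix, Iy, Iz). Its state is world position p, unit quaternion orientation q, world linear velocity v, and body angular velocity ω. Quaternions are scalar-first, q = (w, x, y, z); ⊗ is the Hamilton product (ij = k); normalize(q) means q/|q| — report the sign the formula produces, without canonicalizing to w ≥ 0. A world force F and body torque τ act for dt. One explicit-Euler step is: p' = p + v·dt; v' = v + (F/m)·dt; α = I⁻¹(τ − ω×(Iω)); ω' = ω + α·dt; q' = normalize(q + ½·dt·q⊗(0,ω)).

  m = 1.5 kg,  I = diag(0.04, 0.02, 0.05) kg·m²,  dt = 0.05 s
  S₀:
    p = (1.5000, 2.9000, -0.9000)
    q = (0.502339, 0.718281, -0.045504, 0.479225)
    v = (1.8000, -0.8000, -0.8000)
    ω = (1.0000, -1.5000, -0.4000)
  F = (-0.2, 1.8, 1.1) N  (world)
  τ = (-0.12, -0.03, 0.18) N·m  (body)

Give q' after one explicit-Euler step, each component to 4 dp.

q⊗(0,ω) = (-0.5948470, 1.2393781, 0.0130289, -1.2328531)
q' = normalize(q + ½dt·q⊗(0,ω)) = (0.4869, 0.7485, -0.0451, 0.4479)

q' = (0.4869, 0.7485, -0.0451, 0.4479)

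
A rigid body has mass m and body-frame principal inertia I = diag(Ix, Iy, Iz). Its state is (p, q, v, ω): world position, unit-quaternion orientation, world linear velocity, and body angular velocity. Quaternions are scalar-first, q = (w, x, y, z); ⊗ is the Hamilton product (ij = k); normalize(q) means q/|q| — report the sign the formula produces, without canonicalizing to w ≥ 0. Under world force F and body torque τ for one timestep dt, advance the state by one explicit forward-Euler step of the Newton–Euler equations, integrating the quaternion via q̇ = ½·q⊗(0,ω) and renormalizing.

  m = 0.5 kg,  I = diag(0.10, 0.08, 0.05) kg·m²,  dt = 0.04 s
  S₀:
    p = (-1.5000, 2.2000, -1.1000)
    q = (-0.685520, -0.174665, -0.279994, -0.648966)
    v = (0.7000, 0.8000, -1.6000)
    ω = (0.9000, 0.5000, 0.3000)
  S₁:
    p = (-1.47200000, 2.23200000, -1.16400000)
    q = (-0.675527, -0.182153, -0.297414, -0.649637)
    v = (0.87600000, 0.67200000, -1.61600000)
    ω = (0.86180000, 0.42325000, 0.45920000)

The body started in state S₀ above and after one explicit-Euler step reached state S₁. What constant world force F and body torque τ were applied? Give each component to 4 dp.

F = (2.2000, -1.6000, -0.2000)
τ = (-0.1000, -0.1400, 0.1900)

rate change Δω = (-0.03820000, -0.07675000, 0.15920000)
precession coupling = (-0.0045, 0.0135, -0.0090)
I·α + gyro = (-0.1000, -0.1400, 0.1900)
Δv = v₁−v₀ = (0.17600000, -0.12800000, -0.01600000)
applied force F = (2.2000, -1.6000, -0.2000)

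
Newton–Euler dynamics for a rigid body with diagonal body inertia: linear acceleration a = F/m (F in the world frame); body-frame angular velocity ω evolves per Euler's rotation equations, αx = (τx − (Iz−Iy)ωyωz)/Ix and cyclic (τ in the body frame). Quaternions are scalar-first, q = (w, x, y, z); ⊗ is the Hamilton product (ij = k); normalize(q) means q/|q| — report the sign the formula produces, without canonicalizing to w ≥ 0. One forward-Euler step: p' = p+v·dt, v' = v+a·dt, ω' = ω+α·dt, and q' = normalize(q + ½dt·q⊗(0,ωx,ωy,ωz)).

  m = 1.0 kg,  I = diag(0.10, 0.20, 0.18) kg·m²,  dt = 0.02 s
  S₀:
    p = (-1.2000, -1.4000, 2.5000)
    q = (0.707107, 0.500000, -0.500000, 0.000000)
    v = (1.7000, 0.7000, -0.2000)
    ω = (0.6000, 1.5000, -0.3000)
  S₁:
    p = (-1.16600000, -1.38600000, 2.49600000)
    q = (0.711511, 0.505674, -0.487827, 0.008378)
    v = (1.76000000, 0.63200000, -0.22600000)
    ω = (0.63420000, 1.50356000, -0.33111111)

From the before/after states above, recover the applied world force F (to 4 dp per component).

v₁ − v₀ = (0.06000000, -0.06800000, -0.02600000)
m·(v₁−v₀)/dt = (3.0000, -3.4000, -1.3000)

F = (3.0000, -3.4000, -1.3000)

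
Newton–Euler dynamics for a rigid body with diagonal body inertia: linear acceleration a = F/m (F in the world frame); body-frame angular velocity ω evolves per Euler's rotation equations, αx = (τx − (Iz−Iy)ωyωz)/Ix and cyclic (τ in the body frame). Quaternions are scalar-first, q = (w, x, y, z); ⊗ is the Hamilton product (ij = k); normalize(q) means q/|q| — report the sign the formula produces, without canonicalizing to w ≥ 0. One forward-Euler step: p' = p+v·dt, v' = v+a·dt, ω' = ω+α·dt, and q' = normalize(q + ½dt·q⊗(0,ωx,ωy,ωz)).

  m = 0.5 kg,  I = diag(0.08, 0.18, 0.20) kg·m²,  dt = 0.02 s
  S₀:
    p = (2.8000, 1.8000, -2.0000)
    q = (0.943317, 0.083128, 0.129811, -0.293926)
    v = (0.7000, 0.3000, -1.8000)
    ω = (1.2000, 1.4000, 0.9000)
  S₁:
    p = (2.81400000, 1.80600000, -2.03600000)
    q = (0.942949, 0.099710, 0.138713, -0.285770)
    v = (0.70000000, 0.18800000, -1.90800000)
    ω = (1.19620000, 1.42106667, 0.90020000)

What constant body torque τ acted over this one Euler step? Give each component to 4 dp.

ω₁ − ω₀ = (-0.00380000, 0.02106667, 0.00020000)
gyro term ω₀×Iω₀ = (0.0252, -0.1296, 0.1680)
applied torque τ = (0.0100, 0.0600, 0.1700)

τ = (0.0100, 0.0600, 0.1700)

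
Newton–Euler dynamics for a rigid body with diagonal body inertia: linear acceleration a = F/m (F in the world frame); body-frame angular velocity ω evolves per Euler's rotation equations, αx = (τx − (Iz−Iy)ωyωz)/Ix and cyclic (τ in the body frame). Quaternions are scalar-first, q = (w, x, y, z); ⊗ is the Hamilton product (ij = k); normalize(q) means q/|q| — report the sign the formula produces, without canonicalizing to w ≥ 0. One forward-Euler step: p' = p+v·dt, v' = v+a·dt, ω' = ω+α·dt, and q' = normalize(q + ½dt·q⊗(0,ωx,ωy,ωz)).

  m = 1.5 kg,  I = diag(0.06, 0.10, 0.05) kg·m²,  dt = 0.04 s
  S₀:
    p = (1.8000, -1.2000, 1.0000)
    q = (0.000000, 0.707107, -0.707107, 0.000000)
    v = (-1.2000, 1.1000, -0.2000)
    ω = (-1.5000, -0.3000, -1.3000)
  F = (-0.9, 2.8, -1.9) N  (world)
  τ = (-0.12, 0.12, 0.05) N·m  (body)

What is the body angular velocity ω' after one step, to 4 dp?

precession coupling ω×(Iω) = (-0.0195, 0.0195, 0.0180)
(τ − ω×Iω)/I = (-1.6750, 1.0050, 0.6400)
ω + α·dt = (-1.5670, -0.2598, -1.2744)

ω' = (-1.5670, -0.2598, -1.2744)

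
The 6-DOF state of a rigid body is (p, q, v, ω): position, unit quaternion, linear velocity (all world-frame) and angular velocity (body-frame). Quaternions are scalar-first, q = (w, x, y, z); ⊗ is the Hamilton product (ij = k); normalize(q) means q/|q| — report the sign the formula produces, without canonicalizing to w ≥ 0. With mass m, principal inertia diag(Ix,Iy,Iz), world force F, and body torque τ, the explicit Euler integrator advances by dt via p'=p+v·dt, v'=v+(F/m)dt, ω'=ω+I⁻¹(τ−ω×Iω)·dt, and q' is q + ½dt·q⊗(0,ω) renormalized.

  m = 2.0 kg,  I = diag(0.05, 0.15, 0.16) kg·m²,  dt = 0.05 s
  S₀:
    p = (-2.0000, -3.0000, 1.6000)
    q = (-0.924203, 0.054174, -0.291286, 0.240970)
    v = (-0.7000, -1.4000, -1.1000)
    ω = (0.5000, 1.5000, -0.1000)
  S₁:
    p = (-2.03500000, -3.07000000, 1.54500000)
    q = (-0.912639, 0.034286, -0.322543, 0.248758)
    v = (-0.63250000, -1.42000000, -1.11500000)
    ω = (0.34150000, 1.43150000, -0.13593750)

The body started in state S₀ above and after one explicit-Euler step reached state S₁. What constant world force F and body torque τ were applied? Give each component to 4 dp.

F = (2.7000, -0.8000, -0.6000)
τ = (-0.1600, -0.2000, -0.0400)

rate change Δω = (-0.15850000, -0.06850000, -0.03593750)
precession coupling = (-0.0015, 0.0055, 0.0750)
τ = I·(Δω/dt) + ω₀×(Iω₀) = (-0.1600, -0.2000, -0.0400)
v₁ − v₀ = (0.06750000, -0.02000000, -0.01500000)
F = m·Δv/dt = (2.7000, -0.8000, -0.6000)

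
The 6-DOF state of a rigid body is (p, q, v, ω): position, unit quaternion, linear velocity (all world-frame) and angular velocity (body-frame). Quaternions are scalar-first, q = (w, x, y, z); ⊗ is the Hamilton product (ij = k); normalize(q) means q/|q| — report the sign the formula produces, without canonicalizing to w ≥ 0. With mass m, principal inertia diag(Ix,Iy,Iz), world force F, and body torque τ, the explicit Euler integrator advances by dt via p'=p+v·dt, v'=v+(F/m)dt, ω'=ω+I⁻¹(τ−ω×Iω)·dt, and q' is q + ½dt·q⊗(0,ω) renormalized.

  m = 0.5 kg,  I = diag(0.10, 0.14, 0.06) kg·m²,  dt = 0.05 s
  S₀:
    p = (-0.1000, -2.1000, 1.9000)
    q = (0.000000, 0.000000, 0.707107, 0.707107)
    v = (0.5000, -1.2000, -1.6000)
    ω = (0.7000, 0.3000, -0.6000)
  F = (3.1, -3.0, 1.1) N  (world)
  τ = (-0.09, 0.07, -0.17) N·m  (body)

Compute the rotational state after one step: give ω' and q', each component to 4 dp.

(τ − ω×Iω)/I = (-1.0440, 0.6200, -2.9733)
ω' = ω + α·dt = (0.6478, 0.3310, -0.7487)
Hamilton product q⊗(0,ω) = (0.2121321, -0.6363963, 0.4949749, -0.4949749)
q + ½dt·q⊗(0,ω), renormalized = (0.0053, -0.0159, 0.7193, 0.6945)

ω' = (0.6478, 0.3310, -0.7487)
q' = (0.0053, -0.0159, 0.7193, 0.6945)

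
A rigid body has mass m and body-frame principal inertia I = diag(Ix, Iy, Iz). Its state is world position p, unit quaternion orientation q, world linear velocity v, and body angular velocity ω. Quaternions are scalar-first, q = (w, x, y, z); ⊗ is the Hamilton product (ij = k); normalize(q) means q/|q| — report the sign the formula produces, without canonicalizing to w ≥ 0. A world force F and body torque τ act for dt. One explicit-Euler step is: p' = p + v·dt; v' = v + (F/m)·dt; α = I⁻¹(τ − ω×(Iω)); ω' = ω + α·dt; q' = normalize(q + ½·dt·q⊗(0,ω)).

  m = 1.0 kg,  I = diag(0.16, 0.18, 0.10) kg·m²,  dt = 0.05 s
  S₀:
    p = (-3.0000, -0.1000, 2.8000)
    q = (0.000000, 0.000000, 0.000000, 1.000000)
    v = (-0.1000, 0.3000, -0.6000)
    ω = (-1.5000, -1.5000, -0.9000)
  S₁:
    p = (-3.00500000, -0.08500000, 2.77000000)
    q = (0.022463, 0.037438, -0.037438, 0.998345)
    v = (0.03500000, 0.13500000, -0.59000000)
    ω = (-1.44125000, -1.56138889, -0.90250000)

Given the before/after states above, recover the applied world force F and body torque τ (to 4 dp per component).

v₁ − v₀ = (0.13500000, -0.16500000, 0.01000000)
m·(v₁−v₀)/dt = (2.7000, -3.3000, 0.2000)
rate change Δω = (0.05875000, -0.06138889, -0.00250000)
gyro term ω₀×Iω₀ = (-0.1080, 0.0810, 0.0450)
applied torque τ = (0.0800, -0.1400, 0.0400)

F = (2.7000, -3.3000, 0.2000)
τ = (0.0800, -0.1400, 0.0400)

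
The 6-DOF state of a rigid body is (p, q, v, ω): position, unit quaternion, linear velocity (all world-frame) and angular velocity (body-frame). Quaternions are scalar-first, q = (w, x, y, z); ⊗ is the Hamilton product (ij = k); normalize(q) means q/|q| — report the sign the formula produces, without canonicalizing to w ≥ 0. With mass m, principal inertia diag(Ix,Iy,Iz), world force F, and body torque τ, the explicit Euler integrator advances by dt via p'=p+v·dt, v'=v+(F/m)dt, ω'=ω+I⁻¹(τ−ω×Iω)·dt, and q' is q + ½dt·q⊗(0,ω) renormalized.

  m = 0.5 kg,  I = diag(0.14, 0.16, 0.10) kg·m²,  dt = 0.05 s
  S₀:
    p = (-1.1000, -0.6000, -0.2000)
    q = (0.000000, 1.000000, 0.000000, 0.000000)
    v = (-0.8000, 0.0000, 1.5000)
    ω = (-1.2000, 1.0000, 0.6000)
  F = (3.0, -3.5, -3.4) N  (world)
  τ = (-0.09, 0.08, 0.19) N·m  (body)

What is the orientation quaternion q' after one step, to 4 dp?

Hamilton product q⊗(0,ω) = (1.2000000, 0.0000000, -0.6000000, 1.0000000)
updated quaternion q' = (0.0300, 0.9991, -0.0150, 0.0250)

q' = (0.0300, 0.9991, -0.0150, 0.0250)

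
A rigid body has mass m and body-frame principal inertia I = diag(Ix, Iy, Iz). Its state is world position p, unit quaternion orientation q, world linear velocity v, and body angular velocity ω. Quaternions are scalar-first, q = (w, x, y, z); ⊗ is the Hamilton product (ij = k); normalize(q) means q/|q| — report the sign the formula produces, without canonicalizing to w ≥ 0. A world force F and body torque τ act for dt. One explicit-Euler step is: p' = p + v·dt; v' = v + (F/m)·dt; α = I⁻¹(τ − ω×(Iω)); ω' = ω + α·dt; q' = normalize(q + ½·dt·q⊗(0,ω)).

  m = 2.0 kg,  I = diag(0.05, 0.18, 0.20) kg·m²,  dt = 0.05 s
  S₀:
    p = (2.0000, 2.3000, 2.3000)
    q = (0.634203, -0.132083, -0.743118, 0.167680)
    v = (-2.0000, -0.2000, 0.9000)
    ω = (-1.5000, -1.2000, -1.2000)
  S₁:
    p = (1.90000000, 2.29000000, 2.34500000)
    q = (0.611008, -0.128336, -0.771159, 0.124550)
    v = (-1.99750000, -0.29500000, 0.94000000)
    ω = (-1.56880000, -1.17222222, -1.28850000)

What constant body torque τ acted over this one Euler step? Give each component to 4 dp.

rate change Δω = (-0.06880000, 0.02777778, -0.08850000)
precession coupling = (0.0288, -0.2700, 0.2340)
I·α + gyro = (-0.0400, -0.1700, -0.1200)

τ = (-0.0400, -0.1700, -0.1200)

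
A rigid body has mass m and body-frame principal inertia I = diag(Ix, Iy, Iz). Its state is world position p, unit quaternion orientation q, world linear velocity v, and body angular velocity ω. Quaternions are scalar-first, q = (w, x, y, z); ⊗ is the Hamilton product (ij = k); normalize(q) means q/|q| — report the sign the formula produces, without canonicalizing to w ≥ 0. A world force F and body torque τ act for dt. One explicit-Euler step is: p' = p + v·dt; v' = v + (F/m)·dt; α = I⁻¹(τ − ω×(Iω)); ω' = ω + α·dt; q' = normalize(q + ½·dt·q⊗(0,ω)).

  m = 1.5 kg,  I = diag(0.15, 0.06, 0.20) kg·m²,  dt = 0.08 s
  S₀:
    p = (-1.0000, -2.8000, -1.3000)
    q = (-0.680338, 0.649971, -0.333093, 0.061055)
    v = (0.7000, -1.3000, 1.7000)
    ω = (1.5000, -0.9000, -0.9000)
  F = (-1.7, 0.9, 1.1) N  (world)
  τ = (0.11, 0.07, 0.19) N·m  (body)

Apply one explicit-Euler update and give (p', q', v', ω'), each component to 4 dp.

a = F/m = (-1.1333, 0.6000, 0.7333)
p + v·dt = (-0.9440, -2.9040, -1.1640)
v' = v + a·dt = (0.6093, -1.2520, 1.7587)
ω×(Iω) gyroscopic = (0.1134, 0.0675, 0.1215)
α = I⁻¹(τ − ω×Iω) = (-0.0227, 0.0417, 0.3425)
ω' = ω + α·dt = (1.4982, -0.8967, -0.8726)
2q̇ = q⊗(0,ω) = (-1.2197907, -0.6657738, 1.2888606, 0.5269698)
q' = normalize(q + ½dt·q⊗(0,ω)) = (-0.7269, 0.6214, -0.2807, 0.0819)

p' = (-0.9440, -2.9040, -1.1640)
q' = (-0.7269, 0.6214, -0.2807, 0.0819)
v' = (0.6093, -1.2520, 1.7587)
ω' = (1.4982, -0.8967, -0.8726)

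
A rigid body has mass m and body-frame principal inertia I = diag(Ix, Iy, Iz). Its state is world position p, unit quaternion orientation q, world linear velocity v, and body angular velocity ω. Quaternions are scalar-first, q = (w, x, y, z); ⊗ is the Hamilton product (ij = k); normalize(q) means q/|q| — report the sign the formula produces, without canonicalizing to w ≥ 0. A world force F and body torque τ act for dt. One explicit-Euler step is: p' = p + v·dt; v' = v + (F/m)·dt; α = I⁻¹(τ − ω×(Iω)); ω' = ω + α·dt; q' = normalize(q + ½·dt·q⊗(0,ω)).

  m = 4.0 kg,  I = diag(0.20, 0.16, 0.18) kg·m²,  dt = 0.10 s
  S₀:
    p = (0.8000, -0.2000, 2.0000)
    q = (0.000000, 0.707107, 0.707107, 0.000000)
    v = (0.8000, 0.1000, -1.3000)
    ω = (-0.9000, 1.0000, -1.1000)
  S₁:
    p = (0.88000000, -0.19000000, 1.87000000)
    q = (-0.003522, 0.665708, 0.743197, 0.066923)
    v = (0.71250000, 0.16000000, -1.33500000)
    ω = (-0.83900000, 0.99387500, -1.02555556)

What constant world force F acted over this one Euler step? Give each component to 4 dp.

v₁ − v₀ = (-0.08750000, 0.06000000, -0.03500000)
applied force F = (-3.5000, 2.4000, -1.4000)

F = (-3.5000, 2.4000, -1.4000)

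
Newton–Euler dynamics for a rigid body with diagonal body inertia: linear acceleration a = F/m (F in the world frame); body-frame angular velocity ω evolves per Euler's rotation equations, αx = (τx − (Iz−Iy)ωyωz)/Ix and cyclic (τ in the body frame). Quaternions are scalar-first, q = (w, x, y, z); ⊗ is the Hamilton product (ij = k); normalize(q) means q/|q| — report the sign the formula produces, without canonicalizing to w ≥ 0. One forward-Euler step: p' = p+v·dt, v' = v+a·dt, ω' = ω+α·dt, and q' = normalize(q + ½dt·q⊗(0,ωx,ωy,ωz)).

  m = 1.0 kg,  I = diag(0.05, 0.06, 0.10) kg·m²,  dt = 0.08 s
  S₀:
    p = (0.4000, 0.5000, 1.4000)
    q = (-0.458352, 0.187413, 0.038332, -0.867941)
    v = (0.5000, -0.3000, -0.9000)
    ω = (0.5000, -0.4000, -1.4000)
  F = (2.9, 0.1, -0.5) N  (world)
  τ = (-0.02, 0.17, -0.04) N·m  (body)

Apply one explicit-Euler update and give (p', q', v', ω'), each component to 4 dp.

p' = (0.4400, 0.4760, 1.3280)
q' = (-0.5091, 0.1619, 0.0387, -0.8444)
v' = (0.7320, -0.2920, -0.9400)
ω' = (0.4322, -0.2200, -1.4304)

new position p' = (0.4400, 0.4760, 1.3280)
v' = v + a·dt = (0.7320, -0.2920, -0.9400)
(τ − ω×Iω)/I = (-0.8480, 2.2500, -0.3800)
ω + α·dt = (0.4322, -0.2200, -1.4304)
2q̇ = q⊗(0,ω) = (-1.2934911, -0.6300172, 0.0117485, 0.5475616)
updated quaternion q' = (-0.5091, 0.1619, 0.0387, -0.8444)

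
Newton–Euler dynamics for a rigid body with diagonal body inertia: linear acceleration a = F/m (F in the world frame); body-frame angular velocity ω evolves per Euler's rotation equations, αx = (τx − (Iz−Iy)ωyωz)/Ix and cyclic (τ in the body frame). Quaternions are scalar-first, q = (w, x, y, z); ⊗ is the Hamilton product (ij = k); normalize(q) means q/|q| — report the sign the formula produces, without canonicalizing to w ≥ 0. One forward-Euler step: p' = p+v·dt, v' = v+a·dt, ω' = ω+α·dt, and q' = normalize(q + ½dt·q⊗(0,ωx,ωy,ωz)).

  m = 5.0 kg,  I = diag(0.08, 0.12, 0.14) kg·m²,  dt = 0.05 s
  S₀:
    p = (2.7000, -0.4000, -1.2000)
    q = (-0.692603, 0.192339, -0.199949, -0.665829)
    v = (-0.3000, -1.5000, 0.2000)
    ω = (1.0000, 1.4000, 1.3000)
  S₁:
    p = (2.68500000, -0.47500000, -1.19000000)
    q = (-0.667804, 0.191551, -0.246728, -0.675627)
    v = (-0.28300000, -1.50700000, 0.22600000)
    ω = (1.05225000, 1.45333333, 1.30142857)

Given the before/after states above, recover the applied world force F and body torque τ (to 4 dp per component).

Δv = v₁−v₀ = (0.01700000, -0.00700000, 0.02600000)
applied force F = (1.7000, -0.7000, 2.6000)
rate change Δω = (0.05225000, 0.05333333, 0.00142857)
precession coupling = (0.0364, -0.0780, 0.0560)
τ = I·(Δω/dt) + ω₀×(Iω₀) = (0.1200, 0.0500, 0.0600)

F = (1.7000, -0.7000, 2.6000)
τ = (0.1200, 0.0500, 0.0600)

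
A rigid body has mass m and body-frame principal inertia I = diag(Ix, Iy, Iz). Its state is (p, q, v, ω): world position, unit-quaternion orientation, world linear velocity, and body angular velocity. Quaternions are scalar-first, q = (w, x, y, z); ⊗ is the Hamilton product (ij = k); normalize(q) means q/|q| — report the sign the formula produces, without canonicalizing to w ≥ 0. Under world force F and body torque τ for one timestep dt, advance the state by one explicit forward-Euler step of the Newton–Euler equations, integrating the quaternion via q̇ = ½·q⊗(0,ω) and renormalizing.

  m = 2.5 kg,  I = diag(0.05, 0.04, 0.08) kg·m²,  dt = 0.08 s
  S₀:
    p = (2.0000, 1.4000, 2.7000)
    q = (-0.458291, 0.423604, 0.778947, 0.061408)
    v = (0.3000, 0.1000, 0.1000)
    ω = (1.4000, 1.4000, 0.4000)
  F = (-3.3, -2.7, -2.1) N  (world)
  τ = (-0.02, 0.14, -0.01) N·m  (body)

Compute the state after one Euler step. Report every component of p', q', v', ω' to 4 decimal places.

p' = (2.0240, 1.4080, 2.7080)
q' = (-0.5249, 0.4056, 0.7475, 0.0341)
v' = (0.1944, 0.0136, 0.0328)
ω' = (1.3322, 1.7136, 0.4096)

p + v·dt = (2.0240, 1.4080, 2.7080)
v' = v + a·dt = (0.1944, 0.0136, 0.0328)
gyro term ω×Iω = (0.0224, -0.0168, -0.0196)
angular accel α = (-0.8480, 3.9200, 0.1200)
ω + α·dt = (1.3322, 1.7136, 0.4096)
Hamilton product q⊗(0,ω) = (-1.7081346, -0.4159998, -0.7250778, -0.6807966)
q' = normalize(q + ½dt·q⊗(0,ω)) = (-0.5249, 0.4056, 0.7475, 0.0341)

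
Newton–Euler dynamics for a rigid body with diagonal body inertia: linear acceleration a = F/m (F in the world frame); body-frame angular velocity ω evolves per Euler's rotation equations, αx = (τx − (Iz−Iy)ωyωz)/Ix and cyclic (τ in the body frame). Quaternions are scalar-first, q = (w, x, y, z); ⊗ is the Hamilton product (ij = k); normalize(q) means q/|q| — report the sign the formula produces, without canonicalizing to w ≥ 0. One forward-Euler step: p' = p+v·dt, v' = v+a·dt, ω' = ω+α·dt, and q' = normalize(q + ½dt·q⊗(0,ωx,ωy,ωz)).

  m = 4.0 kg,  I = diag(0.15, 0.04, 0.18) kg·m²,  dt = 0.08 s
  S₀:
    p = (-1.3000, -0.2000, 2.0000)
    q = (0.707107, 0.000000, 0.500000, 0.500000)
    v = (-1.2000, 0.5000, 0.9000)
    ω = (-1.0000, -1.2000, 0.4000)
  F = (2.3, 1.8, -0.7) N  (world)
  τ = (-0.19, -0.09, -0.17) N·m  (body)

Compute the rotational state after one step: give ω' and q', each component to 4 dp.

(τ − ω×Iω)/I = (-0.8187, -2.5500, -0.2111)
ω + α·dt = (-1.0655, -1.4040, 0.3831)
Hamilton product q⊗(0,ω) = (0.4000000, 0.0928930, -1.3485284, 0.7828428)
q + ½dt·q⊗(0,ω), renormalized = (0.7216, 0.0037, 0.4451, 0.5302)

ω' = (-1.0655, -1.4040, 0.3831)
q' = (0.7216, 0.0037, 0.4451, 0.5302)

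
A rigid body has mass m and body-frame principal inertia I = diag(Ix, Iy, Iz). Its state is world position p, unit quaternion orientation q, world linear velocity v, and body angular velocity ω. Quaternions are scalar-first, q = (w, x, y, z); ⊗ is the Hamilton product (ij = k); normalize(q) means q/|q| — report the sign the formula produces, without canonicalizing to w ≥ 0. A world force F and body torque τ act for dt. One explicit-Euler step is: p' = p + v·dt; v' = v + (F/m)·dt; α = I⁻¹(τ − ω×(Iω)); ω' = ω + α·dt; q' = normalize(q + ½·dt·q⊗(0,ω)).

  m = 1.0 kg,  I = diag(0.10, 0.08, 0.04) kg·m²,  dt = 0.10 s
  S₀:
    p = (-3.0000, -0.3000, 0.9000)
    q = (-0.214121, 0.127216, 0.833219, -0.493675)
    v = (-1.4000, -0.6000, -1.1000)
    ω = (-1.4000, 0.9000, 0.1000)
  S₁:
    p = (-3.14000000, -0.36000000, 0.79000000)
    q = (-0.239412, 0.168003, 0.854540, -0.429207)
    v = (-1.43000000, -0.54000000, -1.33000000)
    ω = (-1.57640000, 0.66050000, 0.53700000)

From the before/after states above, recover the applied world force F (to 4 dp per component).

Δv = v₁−v₀ = (-0.03000000, 0.06000000, -0.23000000)
applied force F = (-0.3000, 0.6000, -2.3000)

F = (-0.3000, 0.6000, -2.3000)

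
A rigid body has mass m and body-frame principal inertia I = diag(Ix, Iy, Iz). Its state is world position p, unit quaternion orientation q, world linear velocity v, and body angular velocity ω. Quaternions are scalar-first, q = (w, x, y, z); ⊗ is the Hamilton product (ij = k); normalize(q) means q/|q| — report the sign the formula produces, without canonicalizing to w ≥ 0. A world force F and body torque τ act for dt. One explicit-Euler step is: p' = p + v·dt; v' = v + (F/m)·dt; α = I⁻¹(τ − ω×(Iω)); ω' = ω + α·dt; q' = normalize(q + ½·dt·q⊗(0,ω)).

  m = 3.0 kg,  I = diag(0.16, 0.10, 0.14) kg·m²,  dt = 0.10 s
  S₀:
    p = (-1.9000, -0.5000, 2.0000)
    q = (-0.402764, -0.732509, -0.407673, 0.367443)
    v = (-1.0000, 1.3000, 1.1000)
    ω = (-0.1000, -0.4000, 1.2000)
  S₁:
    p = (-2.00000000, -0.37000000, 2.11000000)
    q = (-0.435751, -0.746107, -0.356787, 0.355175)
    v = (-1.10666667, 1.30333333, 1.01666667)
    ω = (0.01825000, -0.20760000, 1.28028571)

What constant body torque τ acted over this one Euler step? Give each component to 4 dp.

Δω = ω₁−ω₀ = (0.11825000, 0.19240000, 0.08028571)
precession coupling = (-0.0192, -0.0024, -0.0024)
applied torque τ = (0.1700, 0.1900, 0.1100)

τ = (0.1700, 0.1900, 0.1100)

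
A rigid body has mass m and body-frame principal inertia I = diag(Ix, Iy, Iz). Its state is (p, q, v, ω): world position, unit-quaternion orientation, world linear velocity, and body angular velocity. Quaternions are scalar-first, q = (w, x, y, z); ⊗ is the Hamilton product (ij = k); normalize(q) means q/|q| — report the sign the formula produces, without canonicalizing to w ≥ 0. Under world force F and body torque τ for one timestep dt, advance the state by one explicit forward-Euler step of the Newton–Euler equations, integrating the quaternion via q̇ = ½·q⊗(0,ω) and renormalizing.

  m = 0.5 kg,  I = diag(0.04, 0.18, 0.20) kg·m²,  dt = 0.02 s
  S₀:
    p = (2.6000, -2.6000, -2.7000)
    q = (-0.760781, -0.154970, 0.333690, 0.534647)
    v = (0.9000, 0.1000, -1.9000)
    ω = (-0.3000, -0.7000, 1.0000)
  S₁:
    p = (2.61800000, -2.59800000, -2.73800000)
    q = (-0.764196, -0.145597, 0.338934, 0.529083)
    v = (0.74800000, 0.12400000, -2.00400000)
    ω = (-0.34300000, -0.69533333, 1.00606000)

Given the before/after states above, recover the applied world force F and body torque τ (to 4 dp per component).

F = (-3.8000, 0.6000, -2.6000)
τ = (-0.1000, 0.0900, 0.0900)

ω₁ − ω₀ = (-0.04300000, 0.00466667, 0.00606000)
gyro term ω₀×Iω₀ = (-0.0140, 0.0480, 0.0294)
τ = I·(Δω/dt) + ω₀×(Iω₀) = (-0.1000, 0.0900, 0.0900)
velocity change Δv = (-0.15200000, 0.02400000, -0.10400000)
F = m·Δv/dt = (-3.8000, 0.6000, -2.6000)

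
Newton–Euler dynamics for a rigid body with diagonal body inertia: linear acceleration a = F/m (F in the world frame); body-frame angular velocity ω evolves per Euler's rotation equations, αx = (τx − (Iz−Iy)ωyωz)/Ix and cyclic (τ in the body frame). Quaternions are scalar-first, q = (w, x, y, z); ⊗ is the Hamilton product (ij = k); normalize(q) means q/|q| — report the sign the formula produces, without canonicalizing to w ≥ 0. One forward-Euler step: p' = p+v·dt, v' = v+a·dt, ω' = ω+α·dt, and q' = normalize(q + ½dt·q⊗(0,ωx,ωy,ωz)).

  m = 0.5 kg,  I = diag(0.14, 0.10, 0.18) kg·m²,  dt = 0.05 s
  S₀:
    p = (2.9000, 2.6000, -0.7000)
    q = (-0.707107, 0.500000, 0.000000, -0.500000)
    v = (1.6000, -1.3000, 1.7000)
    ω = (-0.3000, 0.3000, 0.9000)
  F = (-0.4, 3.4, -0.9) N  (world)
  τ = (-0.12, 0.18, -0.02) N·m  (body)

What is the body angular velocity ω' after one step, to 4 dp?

ω' = (-0.3506, 0.3846, 0.8934)

ω×(Iω) gyroscopic = (0.0216, 0.0108, 0.0036)
α = I⁻¹(τ − ω×Iω) = (-1.0114, 1.6920, -0.1311)
new body rate ω' = (-0.3506, 0.3846, 0.8934)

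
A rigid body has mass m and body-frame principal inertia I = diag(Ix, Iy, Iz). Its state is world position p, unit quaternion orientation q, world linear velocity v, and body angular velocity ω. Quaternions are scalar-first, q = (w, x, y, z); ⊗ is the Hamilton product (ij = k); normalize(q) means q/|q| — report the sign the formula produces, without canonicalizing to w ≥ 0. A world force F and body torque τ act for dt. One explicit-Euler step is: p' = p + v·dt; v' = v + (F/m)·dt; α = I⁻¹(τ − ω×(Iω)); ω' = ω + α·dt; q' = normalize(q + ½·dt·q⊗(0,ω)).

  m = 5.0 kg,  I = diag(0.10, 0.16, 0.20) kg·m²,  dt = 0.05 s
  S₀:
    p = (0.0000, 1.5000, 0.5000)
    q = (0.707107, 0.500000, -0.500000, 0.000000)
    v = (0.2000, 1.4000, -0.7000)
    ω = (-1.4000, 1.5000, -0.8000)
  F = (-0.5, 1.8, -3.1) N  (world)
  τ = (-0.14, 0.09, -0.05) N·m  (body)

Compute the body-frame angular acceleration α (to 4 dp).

gyro term ω×Iω = (-0.0480, -0.1120, -0.1260)
(τ − ω×Iω)/I = (-0.9200, 1.2625, 0.3800)

α = (-0.9200, 1.2625, 0.3800)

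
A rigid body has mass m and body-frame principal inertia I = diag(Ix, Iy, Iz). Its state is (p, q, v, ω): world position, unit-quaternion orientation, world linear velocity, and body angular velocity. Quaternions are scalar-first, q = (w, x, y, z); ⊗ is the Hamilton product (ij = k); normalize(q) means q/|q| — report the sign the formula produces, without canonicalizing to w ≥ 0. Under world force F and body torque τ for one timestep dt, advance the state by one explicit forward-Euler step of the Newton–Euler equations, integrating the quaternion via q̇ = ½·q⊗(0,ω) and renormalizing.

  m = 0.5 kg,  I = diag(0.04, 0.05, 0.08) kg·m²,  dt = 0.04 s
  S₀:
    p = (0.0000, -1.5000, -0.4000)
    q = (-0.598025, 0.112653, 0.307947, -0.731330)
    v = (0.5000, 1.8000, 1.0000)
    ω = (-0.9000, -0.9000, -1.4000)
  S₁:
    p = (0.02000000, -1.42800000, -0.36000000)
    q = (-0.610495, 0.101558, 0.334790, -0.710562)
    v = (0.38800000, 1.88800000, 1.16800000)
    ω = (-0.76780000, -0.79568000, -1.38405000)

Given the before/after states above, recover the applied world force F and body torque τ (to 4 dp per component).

v₁ − v₀ = (-0.11200000, 0.08800000, 0.16800000)
m·(v₁−v₀)/dt = (-1.4000, 1.1000, 2.1000)
rate change Δω = (0.13220000, 0.10432000, 0.01595000)
ω₀×(Iω₀) = (0.0378, -0.0504, 0.0081)
I·α + gyro = (0.1700, 0.0800, 0.0400)

F = (-1.4000, 1.1000, 2.1000)
τ = (0.1700, 0.0800, 0.0400)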